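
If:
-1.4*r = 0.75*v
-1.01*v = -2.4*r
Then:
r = 0.00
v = 0.00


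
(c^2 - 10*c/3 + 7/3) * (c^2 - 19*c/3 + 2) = c^4 - 29*c^3/3 + 229*c^2/9 - 193*c/9 + 14/3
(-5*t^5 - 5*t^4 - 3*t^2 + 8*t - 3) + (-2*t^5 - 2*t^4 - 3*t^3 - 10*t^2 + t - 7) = -7*t^5 - 7*t^4 - 3*t^3 - 13*t^2 + 9*t - 10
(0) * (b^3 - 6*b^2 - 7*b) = 0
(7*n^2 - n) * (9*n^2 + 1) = 63*n^4 - 9*n^3 + 7*n^2 - n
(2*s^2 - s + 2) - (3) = 2*s^2 - s - 1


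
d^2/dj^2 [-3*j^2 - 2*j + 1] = -6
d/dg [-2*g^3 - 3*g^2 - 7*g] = -6*g^2 - 6*g - 7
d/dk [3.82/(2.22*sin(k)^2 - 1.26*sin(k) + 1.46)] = (4.8132 - 16.9608*sin(k))*cos(k)/(2.22*sin(k)^2 - 1.26*sin(k) + 1.46)^2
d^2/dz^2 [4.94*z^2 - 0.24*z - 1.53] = 9.88000000000000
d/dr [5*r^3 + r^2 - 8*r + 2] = 15*r^2 + 2*r - 8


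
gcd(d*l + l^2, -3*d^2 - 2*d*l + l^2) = d + l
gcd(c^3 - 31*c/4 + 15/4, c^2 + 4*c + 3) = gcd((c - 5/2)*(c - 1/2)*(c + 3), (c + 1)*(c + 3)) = c + 3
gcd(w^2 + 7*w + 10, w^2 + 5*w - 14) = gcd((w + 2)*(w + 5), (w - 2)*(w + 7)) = 1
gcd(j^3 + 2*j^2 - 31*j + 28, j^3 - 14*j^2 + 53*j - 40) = j - 1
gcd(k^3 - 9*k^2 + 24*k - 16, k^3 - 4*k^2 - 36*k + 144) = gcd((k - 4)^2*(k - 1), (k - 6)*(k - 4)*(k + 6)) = k - 4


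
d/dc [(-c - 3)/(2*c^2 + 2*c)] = (c^2 + 6*c + 3)/(2*c^2*(c^2 + 2*c + 1))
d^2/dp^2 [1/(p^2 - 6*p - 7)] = 2*(p^2 - 6*p - 4*(p - 3)^2 - 7)/(-p^2 + 6*p + 7)^3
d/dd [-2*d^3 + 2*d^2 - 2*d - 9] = -6*d^2 + 4*d - 2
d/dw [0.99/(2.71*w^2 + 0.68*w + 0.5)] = (-5.3658*w - 0.6732)/(2.71*w^2 + 0.68*w + 0.5)^2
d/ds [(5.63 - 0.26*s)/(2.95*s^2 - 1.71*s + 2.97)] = (0.767*s^2 - 33.217*s + 8.8551)/(8.7025*s^4 - 10.089*s^3 + 20.4471*s^2 - 10.1574*s + 8.8209)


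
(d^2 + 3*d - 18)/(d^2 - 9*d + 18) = (d + 6)/(d - 6)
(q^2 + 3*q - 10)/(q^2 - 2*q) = (q + 5)/q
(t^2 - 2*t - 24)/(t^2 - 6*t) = (t + 4)/t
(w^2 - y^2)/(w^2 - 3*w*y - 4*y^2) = (-w + y)/(-w + 4*y)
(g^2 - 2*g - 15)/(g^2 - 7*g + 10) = (g + 3)/(g - 2)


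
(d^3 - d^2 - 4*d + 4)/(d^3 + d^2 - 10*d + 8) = (d + 2)/(d + 4)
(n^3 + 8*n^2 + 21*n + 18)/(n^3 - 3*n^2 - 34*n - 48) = (n + 3)/(n - 8)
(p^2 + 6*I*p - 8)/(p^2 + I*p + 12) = (p + 2*I)/(p - 3*I)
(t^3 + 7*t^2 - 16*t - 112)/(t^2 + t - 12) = (t^2 + 3*t - 28)/(t - 3)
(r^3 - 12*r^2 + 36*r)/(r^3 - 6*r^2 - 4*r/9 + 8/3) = 9*r*(r - 6)/(9*r^2 - 4)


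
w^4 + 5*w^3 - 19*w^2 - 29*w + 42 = (w - 3)*(w - 1)*(w + 2)*(w + 7)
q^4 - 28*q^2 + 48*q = q*(q - 4)*(q - 2)*(q + 6)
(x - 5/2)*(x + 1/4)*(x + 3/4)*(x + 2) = x^4 + x^3/2 - 85*x^2/16 - 163*x/32 - 15/16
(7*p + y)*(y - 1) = 7*p*y - 7*p + y^2 - y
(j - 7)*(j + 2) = j^2 - 5*j - 14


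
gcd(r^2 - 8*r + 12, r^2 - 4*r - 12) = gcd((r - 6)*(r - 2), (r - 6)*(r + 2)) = r - 6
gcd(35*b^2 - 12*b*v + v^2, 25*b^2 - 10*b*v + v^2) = -5*b + v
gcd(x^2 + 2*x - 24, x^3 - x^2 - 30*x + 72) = x^2 + 2*x - 24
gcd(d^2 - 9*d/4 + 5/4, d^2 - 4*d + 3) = d - 1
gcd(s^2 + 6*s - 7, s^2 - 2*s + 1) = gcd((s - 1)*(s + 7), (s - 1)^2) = s - 1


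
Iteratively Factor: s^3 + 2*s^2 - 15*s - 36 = (s + 3)*(s^2 - s - 12) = (s - 4)*(s + 3)*(s + 3)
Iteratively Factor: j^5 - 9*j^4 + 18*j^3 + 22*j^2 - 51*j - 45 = (j - 3)*(j^4 - 6*j^3 + 22*j + 15) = (j - 3)*(j + 1)*(j^3 - 7*j^2 + 7*j + 15) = (j - 5)*(j - 3)*(j + 1)*(j^2 - 2*j - 3) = (j - 5)*(j - 3)*(j + 1)^2*(j - 3)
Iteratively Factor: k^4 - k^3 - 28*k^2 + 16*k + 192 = (k + 3)*(k^3 - 4*k^2 - 16*k + 64) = (k - 4)*(k + 3)*(k^2 - 16) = (k - 4)*(k + 3)*(k + 4)*(k - 4)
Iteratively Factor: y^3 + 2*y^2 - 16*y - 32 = (y - 4)*(y^2 + 6*y + 8) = (y - 4)*(y + 2)*(y + 4)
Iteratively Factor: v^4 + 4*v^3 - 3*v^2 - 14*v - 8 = (v + 1)*(v^3 + 3*v^2 - 6*v - 8) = (v + 1)^2*(v^2 + 2*v - 8) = (v + 1)^2*(v + 4)*(v - 2)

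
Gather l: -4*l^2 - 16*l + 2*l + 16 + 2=-4*l^2 - 14*l + 18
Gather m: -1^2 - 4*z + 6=5 - 4*z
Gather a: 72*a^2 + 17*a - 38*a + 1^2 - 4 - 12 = 72*a^2 - 21*a - 15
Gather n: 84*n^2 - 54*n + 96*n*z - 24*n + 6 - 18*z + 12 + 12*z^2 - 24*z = 84*n^2 + n*(96*z - 78) + 12*z^2 - 42*z + 18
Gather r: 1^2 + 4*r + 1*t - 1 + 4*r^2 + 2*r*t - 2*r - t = 4*r^2 + r*(2*t + 2)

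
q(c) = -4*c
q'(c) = -4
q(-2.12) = 8.48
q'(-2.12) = -4.00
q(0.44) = -1.76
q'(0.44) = -4.00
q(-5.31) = 21.24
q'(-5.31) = -4.00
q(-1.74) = 6.96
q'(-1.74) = -4.00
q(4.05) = -16.20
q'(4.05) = -4.00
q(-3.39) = 13.56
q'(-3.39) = -4.00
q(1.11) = -4.44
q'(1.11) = -4.00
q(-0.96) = 3.84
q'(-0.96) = -4.00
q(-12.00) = 48.00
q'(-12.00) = -4.00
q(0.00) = 0.00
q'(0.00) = -4.00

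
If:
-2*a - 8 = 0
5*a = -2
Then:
No Solution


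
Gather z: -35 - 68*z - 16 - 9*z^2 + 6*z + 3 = -9*z^2 - 62*z - 48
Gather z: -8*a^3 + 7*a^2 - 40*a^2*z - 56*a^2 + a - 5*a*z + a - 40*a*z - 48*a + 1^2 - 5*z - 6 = -8*a^3 - 49*a^2 - 46*a + z*(-40*a^2 - 45*a - 5) - 5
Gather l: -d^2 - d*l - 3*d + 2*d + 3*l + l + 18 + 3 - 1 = -d^2 - d + l*(4 - d) + 20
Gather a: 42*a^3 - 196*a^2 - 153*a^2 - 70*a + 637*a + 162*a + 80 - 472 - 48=42*a^3 - 349*a^2 + 729*a - 440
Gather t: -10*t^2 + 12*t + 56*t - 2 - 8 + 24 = -10*t^2 + 68*t + 14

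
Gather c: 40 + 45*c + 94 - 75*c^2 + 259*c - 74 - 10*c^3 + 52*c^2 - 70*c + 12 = -10*c^3 - 23*c^2 + 234*c + 72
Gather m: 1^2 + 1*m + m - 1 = 2*m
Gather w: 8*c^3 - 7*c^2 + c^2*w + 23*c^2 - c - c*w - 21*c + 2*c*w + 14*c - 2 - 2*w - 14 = 8*c^3 + 16*c^2 - 8*c + w*(c^2 + c - 2) - 16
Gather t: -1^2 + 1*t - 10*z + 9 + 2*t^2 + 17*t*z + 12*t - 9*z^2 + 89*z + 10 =2*t^2 + t*(17*z + 13) - 9*z^2 + 79*z + 18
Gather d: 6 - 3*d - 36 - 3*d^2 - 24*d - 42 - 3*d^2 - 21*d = -6*d^2 - 48*d - 72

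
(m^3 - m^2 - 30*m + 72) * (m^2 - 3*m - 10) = m^5 - 4*m^4 - 37*m^3 + 172*m^2 + 84*m - 720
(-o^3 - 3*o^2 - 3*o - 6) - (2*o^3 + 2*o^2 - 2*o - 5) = -3*o^3 - 5*o^2 - o - 1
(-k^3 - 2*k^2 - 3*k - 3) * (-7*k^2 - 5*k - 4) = 7*k^5 + 19*k^4 + 35*k^3 + 44*k^2 + 27*k + 12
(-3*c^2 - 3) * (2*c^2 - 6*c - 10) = -6*c^4 + 18*c^3 + 24*c^2 + 18*c + 30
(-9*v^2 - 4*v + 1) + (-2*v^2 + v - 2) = -11*v^2 - 3*v - 1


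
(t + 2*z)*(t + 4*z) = t^2 + 6*t*z + 8*z^2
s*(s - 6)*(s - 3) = s^3 - 9*s^2 + 18*s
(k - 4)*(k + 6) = k^2 + 2*k - 24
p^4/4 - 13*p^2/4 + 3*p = p*(p/4 + 1)*(p - 3)*(p - 1)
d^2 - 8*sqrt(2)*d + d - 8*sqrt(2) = (d + 1)*(d - 8*sqrt(2))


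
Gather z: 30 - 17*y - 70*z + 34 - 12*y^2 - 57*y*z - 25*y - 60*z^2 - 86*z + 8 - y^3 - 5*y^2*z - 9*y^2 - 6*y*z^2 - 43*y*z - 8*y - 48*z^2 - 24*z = -y^3 - 21*y^2 - 50*y + z^2*(-6*y - 108) + z*(-5*y^2 - 100*y - 180) + 72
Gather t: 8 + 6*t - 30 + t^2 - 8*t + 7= t^2 - 2*t - 15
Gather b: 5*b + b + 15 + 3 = 6*b + 18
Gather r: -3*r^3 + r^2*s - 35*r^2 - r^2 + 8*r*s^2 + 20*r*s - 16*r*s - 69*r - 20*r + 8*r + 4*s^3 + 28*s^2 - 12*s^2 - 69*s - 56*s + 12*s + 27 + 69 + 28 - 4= -3*r^3 + r^2*(s - 36) + r*(8*s^2 + 4*s - 81) + 4*s^3 + 16*s^2 - 113*s + 120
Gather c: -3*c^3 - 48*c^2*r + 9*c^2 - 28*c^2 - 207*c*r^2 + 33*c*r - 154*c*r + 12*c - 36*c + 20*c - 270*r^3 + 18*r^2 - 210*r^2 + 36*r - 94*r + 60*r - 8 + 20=-3*c^3 + c^2*(-48*r - 19) + c*(-207*r^2 - 121*r - 4) - 270*r^3 - 192*r^2 + 2*r + 12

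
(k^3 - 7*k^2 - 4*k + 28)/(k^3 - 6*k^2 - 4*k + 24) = (k - 7)/(k - 6)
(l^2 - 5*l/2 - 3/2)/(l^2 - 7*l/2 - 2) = (l - 3)/(l - 4)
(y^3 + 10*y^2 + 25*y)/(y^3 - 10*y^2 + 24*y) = (y^2 + 10*y + 25)/(y^2 - 10*y + 24)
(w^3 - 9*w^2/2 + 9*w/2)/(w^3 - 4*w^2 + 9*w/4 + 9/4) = 2*w/(2*w + 1)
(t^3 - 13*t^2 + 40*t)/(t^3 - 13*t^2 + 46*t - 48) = t*(t - 5)/(t^2 - 5*t + 6)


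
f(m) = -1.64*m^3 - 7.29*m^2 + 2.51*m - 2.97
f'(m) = -4.92*m^2 - 14.58*m + 2.51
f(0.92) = -8.11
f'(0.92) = -15.07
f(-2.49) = -29.10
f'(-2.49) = 8.31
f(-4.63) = -8.09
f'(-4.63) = -35.45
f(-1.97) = -23.67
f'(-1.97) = 12.14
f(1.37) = -17.43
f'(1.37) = -26.70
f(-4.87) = 1.33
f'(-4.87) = -43.17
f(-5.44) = 31.66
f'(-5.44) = -63.78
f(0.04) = -2.88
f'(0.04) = 1.92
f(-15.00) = 3854.13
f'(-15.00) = -885.79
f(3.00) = -105.33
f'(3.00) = -85.51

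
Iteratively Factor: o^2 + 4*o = (o)*(o + 4)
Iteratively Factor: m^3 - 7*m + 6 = (m - 1)*(m^2 + m - 6) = (m - 2)*(m - 1)*(m + 3)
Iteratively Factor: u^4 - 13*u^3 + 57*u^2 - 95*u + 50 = (u - 1)*(u^3 - 12*u^2 + 45*u - 50) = (u - 5)*(u - 1)*(u^2 - 7*u + 10) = (u - 5)*(u - 2)*(u - 1)*(u - 5)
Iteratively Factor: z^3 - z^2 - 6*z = (z + 2)*(z^2 - 3*z) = z*(z + 2)*(z - 3)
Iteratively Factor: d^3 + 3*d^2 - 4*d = (d + 4)*(d^2 - d) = d*(d + 4)*(d - 1)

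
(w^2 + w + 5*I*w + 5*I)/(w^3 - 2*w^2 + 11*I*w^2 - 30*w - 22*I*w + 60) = (w + 1)/(w^2 + w*(-2 + 6*I) - 12*I)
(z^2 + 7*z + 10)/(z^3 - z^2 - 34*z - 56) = (z + 5)/(z^2 - 3*z - 28)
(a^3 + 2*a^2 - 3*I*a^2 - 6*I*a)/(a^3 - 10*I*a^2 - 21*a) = (a + 2)/(a - 7*I)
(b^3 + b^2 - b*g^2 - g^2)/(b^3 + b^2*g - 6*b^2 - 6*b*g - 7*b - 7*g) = (b - g)/(b - 7)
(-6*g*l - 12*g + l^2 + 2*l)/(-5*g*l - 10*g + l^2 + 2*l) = (6*g - l)/(5*g - l)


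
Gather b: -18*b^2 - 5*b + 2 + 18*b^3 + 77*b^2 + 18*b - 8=18*b^3 + 59*b^2 + 13*b - 6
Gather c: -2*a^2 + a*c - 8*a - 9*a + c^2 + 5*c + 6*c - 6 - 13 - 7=-2*a^2 - 17*a + c^2 + c*(a + 11) - 26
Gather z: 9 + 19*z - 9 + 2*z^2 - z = 2*z^2 + 18*z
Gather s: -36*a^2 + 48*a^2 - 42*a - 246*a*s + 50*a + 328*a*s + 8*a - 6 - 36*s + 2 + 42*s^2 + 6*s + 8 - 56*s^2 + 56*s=12*a^2 + 16*a - 14*s^2 + s*(82*a + 26) + 4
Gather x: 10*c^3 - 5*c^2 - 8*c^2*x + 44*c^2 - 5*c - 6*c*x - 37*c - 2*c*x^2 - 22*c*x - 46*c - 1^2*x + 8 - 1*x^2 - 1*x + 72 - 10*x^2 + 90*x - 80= 10*c^3 + 39*c^2 - 88*c + x^2*(-2*c - 11) + x*(-8*c^2 - 28*c + 88)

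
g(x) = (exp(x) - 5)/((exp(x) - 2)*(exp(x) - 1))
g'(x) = -(exp(x) - 5)*exp(x)/((exp(x) - 2)*(exp(x) - 1)^2) - (exp(x) - 5)*exp(x)/((exp(x) - 2)^2*(exp(x) - 1)) + exp(x)/((exp(x) - 2)*(exp(x) - 1)) = (-exp(2*x) + 10*exp(x) - 13)*exp(x)/(exp(4*x) - 6*exp(3*x) + 13*exp(2*x) - 12*exp(x) + 4)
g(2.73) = 0.05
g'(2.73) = -0.04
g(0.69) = 481.39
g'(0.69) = 151434.36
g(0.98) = -2.11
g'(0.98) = 14.26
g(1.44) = -0.11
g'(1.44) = 0.94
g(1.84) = 0.06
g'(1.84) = 0.13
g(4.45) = 0.01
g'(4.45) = -0.01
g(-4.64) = -2.53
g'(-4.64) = -0.03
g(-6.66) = -2.50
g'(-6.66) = -0.00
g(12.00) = 0.00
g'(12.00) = 0.00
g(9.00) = 0.00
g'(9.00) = 0.00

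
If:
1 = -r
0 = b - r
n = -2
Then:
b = -1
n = -2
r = -1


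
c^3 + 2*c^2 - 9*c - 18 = (c - 3)*(c + 2)*(c + 3)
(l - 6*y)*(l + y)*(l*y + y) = l^3*y - 5*l^2*y^2 + l^2*y - 6*l*y^3 - 5*l*y^2 - 6*y^3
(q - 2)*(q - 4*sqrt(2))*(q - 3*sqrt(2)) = q^3 - 7*sqrt(2)*q^2 - 2*q^2 + 14*sqrt(2)*q + 24*q - 48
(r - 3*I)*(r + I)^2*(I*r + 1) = I*r^4 + 2*r^3 + 4*I*r^2 + 2*r + 3*I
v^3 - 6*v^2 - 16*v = v*(v - 8)*(v + 2)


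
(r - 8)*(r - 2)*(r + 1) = r^3 - 9*r^2 + 6*r + 16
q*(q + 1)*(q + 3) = q^3 + 4*q^2 + 3*q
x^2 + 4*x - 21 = (x - 3)*(x + 7)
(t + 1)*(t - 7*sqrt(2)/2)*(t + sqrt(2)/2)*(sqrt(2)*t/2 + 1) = sqrt(2)*t^4/2 - 2*t^3 + sqrt(2)*t^3/2 - 19*sqrt(2)*t^2/4 - 2*t^2 - 19*sqrt(2)*t/4 - 7*t/2 - 7/2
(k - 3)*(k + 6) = k^2 + 3*k - 18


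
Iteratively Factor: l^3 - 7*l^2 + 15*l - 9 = (l - 1)*(l^2 - 6*l + 9) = (l - 3)*(l - 1)*(l - 3)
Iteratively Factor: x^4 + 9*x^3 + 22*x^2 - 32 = (x - 1)*(x^3 + 10*x^2 + 32*x + 32) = (x - 1)*(x + 2)*(x^2 + 8*x + 16) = (x - 1)*(x + 2)*(x + 4)*(x + 4)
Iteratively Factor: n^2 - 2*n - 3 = (n - 3)*(n + 1)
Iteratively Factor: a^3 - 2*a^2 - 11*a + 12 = (a - 4)*(a^2 + 2*a - 3) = (a - 4)*(a + 3)*(a - 1)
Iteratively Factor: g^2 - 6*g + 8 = (g - 2)*(g - 4)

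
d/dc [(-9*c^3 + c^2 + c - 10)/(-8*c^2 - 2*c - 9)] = (72*c^4 + 36*c^3 + 249*c^2 - 178*c - 29)/(64*c^4 + 32*c^3 + 148*c^2 + 36*c + 81)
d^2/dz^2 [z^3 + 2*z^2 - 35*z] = 6*z + 4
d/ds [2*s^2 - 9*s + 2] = 4*s - 9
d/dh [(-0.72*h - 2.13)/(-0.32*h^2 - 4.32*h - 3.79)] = (0.2304*h^2 + 3.1104*h - (0.64*h + 4.32)*(0.72*h + 2.13) + 2.7288)/(0.32*h^2 + 4.32*h + 3.79)^2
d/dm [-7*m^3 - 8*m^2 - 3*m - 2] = -21*m^2 - 16*m - 3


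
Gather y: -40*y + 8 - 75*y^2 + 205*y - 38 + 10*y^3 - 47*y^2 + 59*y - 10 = 10*y^3 - 122*y^2 + 224*y - 40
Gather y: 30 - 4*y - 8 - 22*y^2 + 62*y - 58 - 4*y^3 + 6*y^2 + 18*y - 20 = -4*y^3 - 16*y^2 + 76*y - 56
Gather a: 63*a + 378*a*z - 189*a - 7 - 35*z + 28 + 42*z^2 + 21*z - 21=a*(378*z - 126) + 42*z^2 - 14*z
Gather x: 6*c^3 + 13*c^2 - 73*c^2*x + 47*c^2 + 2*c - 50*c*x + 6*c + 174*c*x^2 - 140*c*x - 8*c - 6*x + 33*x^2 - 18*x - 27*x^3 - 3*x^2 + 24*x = 6*c^3 + 60*c^2 - 27*x^3 + x^2*(174*c + 30) + x*(-73*c^2 - 190*c)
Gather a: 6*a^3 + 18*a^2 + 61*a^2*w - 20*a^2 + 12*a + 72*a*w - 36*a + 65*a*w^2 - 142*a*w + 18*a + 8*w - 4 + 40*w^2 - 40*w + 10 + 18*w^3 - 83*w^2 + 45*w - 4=6*a^3 + a^2*(61*w - 2) + a*(65*w^2 - 70*w - 6) + 18*w^3 - 43*w^2 + 13*w + 2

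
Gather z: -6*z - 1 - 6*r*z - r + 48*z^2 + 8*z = -r + 48*z^2 + z*(2 - 6*r) - 1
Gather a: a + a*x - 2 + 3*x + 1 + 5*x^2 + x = a*(x + 1) + 5*x^2 + 4*x - 1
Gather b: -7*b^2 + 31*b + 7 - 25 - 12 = -7*b^2 + 31*b - 30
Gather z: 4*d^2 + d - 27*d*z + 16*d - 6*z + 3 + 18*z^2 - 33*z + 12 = 4*d^2 + 17*d + 18*z^2 + z*(-27*d - 39) + 15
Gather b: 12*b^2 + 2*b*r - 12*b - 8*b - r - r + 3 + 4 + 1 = 12*b^2 + b*(2*r - 20) - 2*r + 8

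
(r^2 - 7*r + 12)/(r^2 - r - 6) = (r - 4)/(r + 2)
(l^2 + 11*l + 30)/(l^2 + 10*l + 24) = (l + 5)/(l + 4)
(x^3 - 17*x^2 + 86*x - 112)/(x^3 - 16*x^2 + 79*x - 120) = (x^2 - 9*x + 14)/(x^2 - 8*x + 15)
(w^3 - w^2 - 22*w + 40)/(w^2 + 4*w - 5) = (w^2 - 6*w + 8)/(w - 1)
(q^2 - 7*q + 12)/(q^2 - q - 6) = (q - 4)/(q + 2)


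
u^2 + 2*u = u*(u + 2)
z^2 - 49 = (z - 7)*(z + 7)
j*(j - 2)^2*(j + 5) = j^4 + j^3 - 16*j^2 + 20*j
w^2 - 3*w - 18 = (w - 6)*(w + 3)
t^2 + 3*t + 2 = (t + 1)*(t + 2)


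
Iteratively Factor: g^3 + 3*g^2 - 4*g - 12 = (g + 2)*(g^2 + g - 6) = (g + 2)*(g + 3)*(g - 2)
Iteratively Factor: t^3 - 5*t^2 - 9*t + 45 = (t - 5)*(t^2 - 9) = (t - 5)*(t - 3)*(t + 3)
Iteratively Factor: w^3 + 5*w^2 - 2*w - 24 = (w - 2)*(w^2 + 7*w + 12) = (w - 2)*(w + 3)*(w + 4)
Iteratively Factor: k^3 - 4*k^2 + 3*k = (k)*(k^2 - 4*k + 3) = k*(k - 1)*(k - 3)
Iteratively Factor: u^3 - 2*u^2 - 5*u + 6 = (u - 1)*(u^2 - u - 6) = (u - 3)*(u - 1)*(u + 2)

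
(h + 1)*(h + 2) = h^2 + 3*h + 2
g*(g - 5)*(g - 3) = g^3 - 8*g^2 + 15*g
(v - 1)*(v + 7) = v^2 + 6*v - 7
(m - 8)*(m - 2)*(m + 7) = m^3 - 3*m^2 - 54*m + 112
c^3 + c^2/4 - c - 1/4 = (c - 1)*(c + 1/4)*(c + 1)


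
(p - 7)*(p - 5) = p^2 - 12*p + 35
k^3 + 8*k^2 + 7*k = k*(k + 1)*(k + 7)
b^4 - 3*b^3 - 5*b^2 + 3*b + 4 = (b - 4)*(b - 1)*(b + 1)^2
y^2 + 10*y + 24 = (y + 4)*(y + 6)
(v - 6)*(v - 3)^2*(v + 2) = v^4 - 10*v^3 + 21*v^2 + 36*v - 108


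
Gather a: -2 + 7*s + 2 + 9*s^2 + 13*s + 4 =9*s^2 + 20*s + 4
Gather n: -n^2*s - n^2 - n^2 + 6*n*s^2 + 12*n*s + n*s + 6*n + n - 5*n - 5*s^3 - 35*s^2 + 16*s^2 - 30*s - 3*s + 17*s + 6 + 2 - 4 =n^2*(-s - 2) + n*(6*s^2 + 13*s + 2) - 5*s^3 - 19*s^2 - 16*s + 4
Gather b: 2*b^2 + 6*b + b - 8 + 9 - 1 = 2*b^2 + 7*b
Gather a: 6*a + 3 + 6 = 6*a + 9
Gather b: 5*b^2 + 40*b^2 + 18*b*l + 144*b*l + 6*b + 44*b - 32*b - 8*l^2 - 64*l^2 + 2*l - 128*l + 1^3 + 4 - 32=45*b^2 + b*(162*l + 18) - 72*l^2 - 126*l - 27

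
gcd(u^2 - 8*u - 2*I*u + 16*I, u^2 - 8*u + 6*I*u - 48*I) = u - 8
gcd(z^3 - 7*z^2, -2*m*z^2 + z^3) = z^2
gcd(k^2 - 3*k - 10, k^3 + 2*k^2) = k + 2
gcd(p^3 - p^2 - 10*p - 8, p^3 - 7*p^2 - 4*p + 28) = p + 2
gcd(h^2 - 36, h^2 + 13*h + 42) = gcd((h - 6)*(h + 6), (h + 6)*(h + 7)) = h + 6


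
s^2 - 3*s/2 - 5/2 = (s - 5/2)*(s + 1)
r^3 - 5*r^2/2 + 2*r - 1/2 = (r - 1)^2*(r - 1/2)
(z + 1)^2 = z^2 + 2*z + 1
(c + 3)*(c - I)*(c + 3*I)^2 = c^4 + 3*c^3 + 5*I*c^3 - 3*c^2 + 15*I*c^2 - 9*c + 9*I*c + 27*I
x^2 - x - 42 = (x - 7)*(x + 6)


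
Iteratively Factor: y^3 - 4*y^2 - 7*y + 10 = (y - 5)*(y^2 + y - 2) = (y - 5)*(y - 1)*(y + 2)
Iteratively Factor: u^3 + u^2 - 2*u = (u + 2)*(u^2 - u) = u*(u + 2)*(u - 1)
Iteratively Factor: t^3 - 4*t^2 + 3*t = (t - 1)*(t^2 - 3*t) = t*(t - 1)*(t - 3)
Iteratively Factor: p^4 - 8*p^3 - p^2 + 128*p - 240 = (p - 4)*(p^3 - 4*p^2 - 17*p + 60) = (p - 5)*(p - 4)*(p^2 + p - 12) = (p - 5)*(p - 4)*(p + 4)*(p - 3)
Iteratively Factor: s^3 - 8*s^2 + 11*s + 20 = (s + 1)*(s^2 - 9*s + 20) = (s - 5)*(s + 1)*(s - 4)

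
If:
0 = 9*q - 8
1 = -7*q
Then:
No Solution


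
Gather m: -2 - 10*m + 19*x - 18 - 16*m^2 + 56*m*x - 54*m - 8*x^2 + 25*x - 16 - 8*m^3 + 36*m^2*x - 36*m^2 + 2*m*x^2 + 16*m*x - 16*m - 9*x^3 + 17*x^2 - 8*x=-8*m^3 + m^2*(36*x - 52) + m*(2*x^2 + 72*x - 80) - 9*x^3 + 9*x^2 + 36*x - 36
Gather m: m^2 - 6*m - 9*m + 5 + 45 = m^2 - 15*m + 50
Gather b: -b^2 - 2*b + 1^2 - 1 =-b^2 - 2*b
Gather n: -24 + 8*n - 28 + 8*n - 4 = 16*n - 56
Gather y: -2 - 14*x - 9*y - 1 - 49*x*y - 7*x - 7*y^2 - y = -21*x - 7*y^2 + y*(-49*x - 10) - 3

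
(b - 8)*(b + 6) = b^2 - 2*b - 48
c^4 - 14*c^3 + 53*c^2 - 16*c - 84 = (c - 7)*(c - 6)*(c - 2)*(c + 1)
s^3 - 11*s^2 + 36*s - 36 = (s - 6)*(s - 3)*(s - 2)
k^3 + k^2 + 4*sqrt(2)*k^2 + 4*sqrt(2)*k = k*(k + 1)*(k + 4*sqrt(2))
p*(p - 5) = p^2 - 5*p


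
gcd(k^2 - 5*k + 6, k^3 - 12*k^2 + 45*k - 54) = k - 3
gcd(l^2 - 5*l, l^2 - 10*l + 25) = l - 5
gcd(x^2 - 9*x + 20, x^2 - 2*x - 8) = x - 4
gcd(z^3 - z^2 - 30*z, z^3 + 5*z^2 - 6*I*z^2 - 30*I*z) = z^2 + 5*z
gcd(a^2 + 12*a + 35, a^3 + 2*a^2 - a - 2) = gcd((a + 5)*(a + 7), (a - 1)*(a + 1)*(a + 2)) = 1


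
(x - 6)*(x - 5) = x^2 - 11*x + 30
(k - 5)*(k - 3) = k^2 - 8*k + 15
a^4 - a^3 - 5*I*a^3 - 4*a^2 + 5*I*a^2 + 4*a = a*(a - 1)*(a - 4*I)*(a - I)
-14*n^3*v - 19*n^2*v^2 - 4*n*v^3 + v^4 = v*(-7*n + v)*(n + v)*(2*n + v)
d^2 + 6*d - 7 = (d - 1)*(d + 7)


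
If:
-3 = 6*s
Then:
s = -1/2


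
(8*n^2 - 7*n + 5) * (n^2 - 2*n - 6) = 8*n^4 - 23*n^3 - 29*n^2 + 32*n - 30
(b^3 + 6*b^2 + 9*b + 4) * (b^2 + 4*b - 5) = b^5 + 10*b^4 + 28*b^3 + 10*b^2 - 29*b - 20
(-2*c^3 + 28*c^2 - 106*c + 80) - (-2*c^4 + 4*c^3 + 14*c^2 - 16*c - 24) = 2*c^4 - 6*c^3 + 14*c^2 - 90*c + 104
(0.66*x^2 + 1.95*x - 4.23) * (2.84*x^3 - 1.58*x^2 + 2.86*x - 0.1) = 1.8744*x^5 + 4.4952*x^4 - 13.2066*x^3 + 12.1944*x^2 - 12.2928*x + 0.423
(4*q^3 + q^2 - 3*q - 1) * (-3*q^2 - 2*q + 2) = -12*q^5 - 11*q^4 + 15*q^3 + 11*q^2 - 4*q - 2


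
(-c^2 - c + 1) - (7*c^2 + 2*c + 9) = -8*c^2 - 3*c - 8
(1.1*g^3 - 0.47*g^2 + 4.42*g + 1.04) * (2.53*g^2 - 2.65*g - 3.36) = 2.783*g^5 - 4.1041*g^4 + 8.7321*g^3 - 7.5026*g^2 - 17.6072*g - 3.4944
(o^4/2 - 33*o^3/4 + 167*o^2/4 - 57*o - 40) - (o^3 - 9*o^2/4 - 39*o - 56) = o^4/2 - 37*o^3/4 + 44*o^2 - 18*o + 16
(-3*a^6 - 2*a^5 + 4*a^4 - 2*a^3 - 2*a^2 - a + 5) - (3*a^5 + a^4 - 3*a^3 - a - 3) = -3*a^6 - 5*a^5 + 3*a^4 + a^3 - 2*a^2 + 8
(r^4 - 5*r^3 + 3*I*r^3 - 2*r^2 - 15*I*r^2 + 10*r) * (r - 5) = r^5 - 10*r^4 + 3*I*r^4 + 23*r^3 - 30*I*r^3 + 20*r^2 + 75*I*r^2 - 50*r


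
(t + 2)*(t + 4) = t^2 + 6*t + 8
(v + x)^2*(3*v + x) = 3*v^3 + 7*v^2*x + 5*v*x^2 + x^3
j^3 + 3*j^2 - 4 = (j - 1)*(j + 2)^2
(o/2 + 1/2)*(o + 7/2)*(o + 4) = o^3/2 + 17*o^2/4 + 43*o/4 + 7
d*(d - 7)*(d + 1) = d^3 - 6*d^2 - 7*d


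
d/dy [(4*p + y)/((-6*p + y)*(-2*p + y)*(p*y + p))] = (-(2*p - y)*(4*p + y)*(6*p - y) + (2*p - y)*(4*p + y)*(y + 1) + (2*p - y)*(6*p - y)*(y + 1) + (4*p + y)*(6*p - y)*(y + 1))/(p*(2*p - y)^2*(6*p - y)^2*(y + 1)^2)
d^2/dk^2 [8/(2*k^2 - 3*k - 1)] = 16*(4*k^2 - 6*k - (4*k - 3)^2 - 2)/(-2*k^2 + 3*k + 1)^3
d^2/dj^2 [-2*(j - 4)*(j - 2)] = -4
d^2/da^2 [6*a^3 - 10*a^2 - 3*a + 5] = 36*a - 20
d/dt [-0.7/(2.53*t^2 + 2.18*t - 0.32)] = (3.542*t + 1.526)/(2.53*t^2 + 2.18*t - 0.32)^2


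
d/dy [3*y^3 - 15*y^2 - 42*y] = 9*y^2 - 30*y - 42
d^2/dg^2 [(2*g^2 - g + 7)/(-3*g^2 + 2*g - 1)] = 2*(-3*g^3 - 171*g^2 + 117*g - 7)/(27*g^6 - 54*g^5 + 63*g^4 - 44*g^3 + 21*g^2 - 6*g + 1)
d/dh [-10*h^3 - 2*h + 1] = -30*h^2 - 2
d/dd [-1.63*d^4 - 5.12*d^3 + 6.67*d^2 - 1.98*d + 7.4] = -6.52*d^3 - 15.36*d^2 + 13.34*d - 1.98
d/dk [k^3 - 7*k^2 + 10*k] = 3*k^2 - 14*k + 10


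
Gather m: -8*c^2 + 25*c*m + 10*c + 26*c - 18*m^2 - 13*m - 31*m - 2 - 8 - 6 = -8*c^2 + 36*c - 18*m^2 + m*(25*c - 44) - 16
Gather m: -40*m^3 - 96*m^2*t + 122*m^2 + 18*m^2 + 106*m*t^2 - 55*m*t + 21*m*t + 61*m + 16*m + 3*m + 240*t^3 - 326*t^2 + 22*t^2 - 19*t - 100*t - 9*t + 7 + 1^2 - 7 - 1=-40*m^3 + m^2*(140 - 96*t) + m*(106*t^2 - 34*t + 80) + 240*t^3 - 304*t^2 - 128*t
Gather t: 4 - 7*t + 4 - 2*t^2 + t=-2*t^2 - 6*t + 8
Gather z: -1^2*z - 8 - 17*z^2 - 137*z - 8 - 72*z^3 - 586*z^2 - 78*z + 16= -72*z^3 - 603*z^2 - 216*z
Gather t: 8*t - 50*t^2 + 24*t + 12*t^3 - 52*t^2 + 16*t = 12*t^3 - 102*t^2 + 48*t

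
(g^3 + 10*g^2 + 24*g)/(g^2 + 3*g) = (g^2 + 10*g + 24)/(g + 3)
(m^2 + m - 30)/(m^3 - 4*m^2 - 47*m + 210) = (m + 6)/(m^2 + m - 42)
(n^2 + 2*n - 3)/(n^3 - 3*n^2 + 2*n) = (n + 3)/(n*(n - 2))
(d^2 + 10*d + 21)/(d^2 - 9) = (d + 7)/(d - 3)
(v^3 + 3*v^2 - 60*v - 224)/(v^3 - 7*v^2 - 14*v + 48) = (v^2 + 11*v + 28)/(v^2 + v - 6)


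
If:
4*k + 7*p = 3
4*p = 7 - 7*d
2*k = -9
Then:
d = -5/7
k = -9/2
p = 3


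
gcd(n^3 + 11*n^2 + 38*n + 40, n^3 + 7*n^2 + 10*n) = n^2 + 7*n + 10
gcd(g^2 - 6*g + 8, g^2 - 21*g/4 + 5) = g - 4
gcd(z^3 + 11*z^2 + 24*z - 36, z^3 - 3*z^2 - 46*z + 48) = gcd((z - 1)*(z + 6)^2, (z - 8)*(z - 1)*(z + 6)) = z^2 + 5*z - 6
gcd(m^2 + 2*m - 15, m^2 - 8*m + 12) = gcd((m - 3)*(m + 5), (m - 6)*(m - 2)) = 1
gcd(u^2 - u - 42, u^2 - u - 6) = 1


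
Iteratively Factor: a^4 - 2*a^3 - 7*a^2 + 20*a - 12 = (a - 2)*(a^3 - 7*a + 6) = (a - 2)^2*(a^2 + 2*a - 3) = (a - 2)^2*(a - 1)*(a + 3)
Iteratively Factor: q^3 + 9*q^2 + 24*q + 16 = (q + 4)*(q^2 + 5*q + 4) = (q + 1)*(q + 4)*(q + 4)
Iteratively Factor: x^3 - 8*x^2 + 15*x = (x - 5)*(x^2 - 3*x) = (x - 5)*(x - 3)*(x)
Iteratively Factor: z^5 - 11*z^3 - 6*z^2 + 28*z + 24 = (z + 2)*(z^4 - 2*z^3 - 7*z^2 + 8*z + 12) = (z + 2)^2*(z^3 - 4*z^2 + z + 6) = (z - 3)*(z + 2)^2*(z^2 - z - 2) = (z - 3)*(z - 2)*(z + 2)^2*(z + 1)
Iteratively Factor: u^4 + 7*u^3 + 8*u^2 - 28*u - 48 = (u + 4)*(u^3 + 3*u^2 - 4*u - 12) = (u + 2)*(u + 4)*(u^2 + u - 6) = (u + 2)*(u + 3)*(u + 4)*(u - 2)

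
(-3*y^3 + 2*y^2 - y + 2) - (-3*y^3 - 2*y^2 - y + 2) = 4*y^2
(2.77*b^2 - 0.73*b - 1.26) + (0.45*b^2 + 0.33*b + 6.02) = 3.22*b^2 - 0.4*b + 4.76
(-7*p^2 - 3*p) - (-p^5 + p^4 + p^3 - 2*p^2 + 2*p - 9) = p^5 - p^4 - p^3 - 5*p^2 - 5*p + 9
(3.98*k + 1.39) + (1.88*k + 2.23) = 5.86*k + 3.62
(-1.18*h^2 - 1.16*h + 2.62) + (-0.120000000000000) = -1.18*h^2 - 1.16*h + 2.5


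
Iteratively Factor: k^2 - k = (k)*(k - 1)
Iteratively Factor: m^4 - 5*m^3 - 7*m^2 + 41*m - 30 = (m - 1)*(m^3 - 4*m^2 - 11*m + 30) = (m - 5)*(m - 1)*(m^2 + m - 6) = (m - 5)*(m - 1)*(m + 3)*(m - 2)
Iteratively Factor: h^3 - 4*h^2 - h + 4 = (h - 1)*(h^2 - 3*h - 4) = (h - 1)*(h + 1)*(h - 4)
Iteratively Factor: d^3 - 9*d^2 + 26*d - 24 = (d - 2)*(d^2 - 7*d + 12) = (d - 4)*(d - 2)*(d - 3)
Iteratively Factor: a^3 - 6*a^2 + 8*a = (a)*(a^2 - 6*a + 8) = a*(a - 4)*(a - 2)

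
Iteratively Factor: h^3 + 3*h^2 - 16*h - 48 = (h + 3)*(h^2 - 16) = (h + 3)*(h + 4)*(h - 4)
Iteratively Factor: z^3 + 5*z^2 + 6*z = (z)*(z^2 + 5*z + 6) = z*(z + 3)*(z + 2)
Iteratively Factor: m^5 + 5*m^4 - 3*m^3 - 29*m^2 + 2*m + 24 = (m - 2)*(m^4 + 7*m^3 + 11*m^2 - 7*m - 12) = (m - 2)*(m + 4)*(m^3 + 3*m^2 - m - 3) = (m - 2)*(m + 1)*(m + 4)*(m^2 + 2*m - 3) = (m - 2)*(m + 1)*(m + 3)*(m + 4)*(m - 1)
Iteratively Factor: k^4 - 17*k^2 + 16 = (k + 1)*(k^3 - k^2 - 16*k + 16) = (k - 4)*(k + 1)*(k^2 + 3*k - 4) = (k - 4)*(k - 1)*(k + 1)*(k + 4)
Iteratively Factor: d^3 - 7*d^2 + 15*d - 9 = (d - 3)*(d^2 - 4*d + 3) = (d - 3)*(d - 1)*(d - 3)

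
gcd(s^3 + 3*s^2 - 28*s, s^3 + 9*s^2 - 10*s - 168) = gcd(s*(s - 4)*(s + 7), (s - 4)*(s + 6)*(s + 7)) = s^2 + 3*s - 28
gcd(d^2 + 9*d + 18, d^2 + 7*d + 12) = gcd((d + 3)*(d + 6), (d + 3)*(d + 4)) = d + 3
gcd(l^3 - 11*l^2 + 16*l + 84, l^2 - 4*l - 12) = l^2 - 4*l - 12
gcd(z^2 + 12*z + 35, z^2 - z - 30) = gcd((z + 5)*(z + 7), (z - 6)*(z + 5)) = z + 5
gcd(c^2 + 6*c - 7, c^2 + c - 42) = c + 7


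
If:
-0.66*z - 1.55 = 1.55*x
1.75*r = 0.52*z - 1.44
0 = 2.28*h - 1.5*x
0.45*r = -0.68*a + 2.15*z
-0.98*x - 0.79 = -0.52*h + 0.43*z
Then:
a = -2.30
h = -0.39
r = -1.11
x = -0.59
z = -0.96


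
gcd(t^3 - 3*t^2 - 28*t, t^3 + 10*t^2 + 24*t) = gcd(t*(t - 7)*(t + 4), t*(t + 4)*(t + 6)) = t^2 + 4*t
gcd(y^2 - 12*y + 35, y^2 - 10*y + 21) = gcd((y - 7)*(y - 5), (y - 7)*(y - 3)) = y - 7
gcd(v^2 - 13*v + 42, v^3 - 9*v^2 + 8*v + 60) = v - 6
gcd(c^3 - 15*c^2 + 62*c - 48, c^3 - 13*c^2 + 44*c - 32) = c^2 - 9*c + 8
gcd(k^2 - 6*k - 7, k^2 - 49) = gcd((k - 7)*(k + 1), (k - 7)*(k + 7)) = k - 7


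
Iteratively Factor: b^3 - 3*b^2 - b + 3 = (b - 1)*(b^2 - 2*b - 3) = (b - 3)*(b - 1)*(b + 1)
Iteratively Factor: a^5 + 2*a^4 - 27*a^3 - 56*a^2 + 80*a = (a)*(a^4 + 2*a^3 - 27*a^2 - 56*a + 80) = a*(a - 5)*(a^3 + 7*a^2 + 8*a - 16) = a*(a - 5)*(a - 1)*(a^2 + 8*a + 16) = a*(a - 5)*(a - 1)*(a + 4)*(a + 4)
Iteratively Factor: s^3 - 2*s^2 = (s)*(s^2 - 2*s) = s*(s - 2)*(s)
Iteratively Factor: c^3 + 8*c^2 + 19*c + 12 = (c + 3)*(c^2 + 5*c + 4) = (c + 1)*(c + 3)*(c + 4)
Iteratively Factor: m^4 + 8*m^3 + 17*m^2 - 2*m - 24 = (m + 2)*(m^3 + 6*m^2 + 5*m - 12) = (m - 1)*(m + 2)*(m^2 + 7*m + 12) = (m - 1)*(m + 2)*(m + 3)*(m + 4)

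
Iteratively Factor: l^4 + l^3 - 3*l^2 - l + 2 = (l - 1)*(l^3 + 2*l^2 - l - 2) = (l - 1)^2*(l^2 + 3*l + 2) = (l - 1)^2*(l + 2)*(l + 1)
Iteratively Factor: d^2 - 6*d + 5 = (d - 5)*(d - 1)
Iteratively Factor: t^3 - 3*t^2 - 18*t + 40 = (t - 5)*(t^2 + 2*t - 8) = (t - 5)*(t + 4)*(t - 2)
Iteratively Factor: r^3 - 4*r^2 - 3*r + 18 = (r - 3)*(r^2 - r - 6) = (r - 3)*(r + 2)*(r - 3)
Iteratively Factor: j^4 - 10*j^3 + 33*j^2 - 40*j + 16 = (j - 1)*(j^3 - 9*j^2 + 24*j - 16) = (j - 4)*(j - 1)*(j^2 - 5*j + 4) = (j - 4)^2*(j - 1)*(j - 1)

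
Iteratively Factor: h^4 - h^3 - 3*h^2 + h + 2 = (h + 1)*(h^3 - 2*h^2 - h + 2) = (h - 1)*(h + 1)*(h^2 - h - 2) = (h - 1)*(h + 1)^2*(h - 2)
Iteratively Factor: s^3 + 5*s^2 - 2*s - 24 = (s - 2)*(s^2 + 7*s + 12) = (s - 2)*(s + 4)*(s + 3)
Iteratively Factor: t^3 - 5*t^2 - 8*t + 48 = (t + 3)*(t^2 - 8*t + 16) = (t - 4)*(t + 3)*(t - 4)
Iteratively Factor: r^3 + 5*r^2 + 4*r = (r + 4)*(r^2 + r) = (r + 1)*(r + 4)*(r)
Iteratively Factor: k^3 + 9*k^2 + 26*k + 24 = (k + 4)*(k^2 + 5*k + 6) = (k + 2)*(k + 4)*(k + 3)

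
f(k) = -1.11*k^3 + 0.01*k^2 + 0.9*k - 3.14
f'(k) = -3.33*k^2 + 0.02*k + 0.9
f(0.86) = -3.06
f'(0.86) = -1.55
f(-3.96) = 62.38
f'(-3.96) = -51.40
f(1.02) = -3.39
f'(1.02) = -2.54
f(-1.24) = -2.12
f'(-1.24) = -4.25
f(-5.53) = 179.90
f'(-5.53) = -101.04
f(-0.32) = -3.39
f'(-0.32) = 0.55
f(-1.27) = -1.99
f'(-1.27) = -4.50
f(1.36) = -4.69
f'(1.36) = -5.23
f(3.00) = -30.32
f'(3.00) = -29.01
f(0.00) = -3.14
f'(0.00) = 0.90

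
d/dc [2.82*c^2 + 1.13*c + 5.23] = 5.64*c + 1.13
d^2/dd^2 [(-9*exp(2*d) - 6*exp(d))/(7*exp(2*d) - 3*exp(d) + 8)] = (-483*exp(4*d) + 1809*exp(3*d) + 2664*exp(2*d) - 2448*exp(d) - 384)*exp(d)/(343*exp(6*d) - 441*exp(5*d) + 1365*exp(4*d) - 1035*exp(3*d) + 1560*exp(2*d) - 576*exp(d) + 512)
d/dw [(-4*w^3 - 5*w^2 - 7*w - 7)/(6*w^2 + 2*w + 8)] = (-12*w^4 - 8*w^3 - 32*w^2 + 2*w - 21)/(2*(9*w^4 + 6*w^3 + 25*w^2 + 8*w + 16))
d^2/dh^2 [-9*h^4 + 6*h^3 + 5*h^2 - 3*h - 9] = -108*h^2 + 36*h + 10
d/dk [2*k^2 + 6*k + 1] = 4*k + 6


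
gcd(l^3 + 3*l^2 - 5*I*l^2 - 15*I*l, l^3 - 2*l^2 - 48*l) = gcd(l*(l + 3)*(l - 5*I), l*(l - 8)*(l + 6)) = l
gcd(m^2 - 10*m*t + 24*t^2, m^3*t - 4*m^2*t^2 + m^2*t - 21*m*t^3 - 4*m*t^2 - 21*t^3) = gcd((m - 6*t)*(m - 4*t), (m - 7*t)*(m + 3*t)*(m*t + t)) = 1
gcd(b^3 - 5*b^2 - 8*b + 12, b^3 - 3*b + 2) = b^2 + b - 2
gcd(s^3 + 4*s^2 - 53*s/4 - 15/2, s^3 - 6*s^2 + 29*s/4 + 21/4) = s + 1/2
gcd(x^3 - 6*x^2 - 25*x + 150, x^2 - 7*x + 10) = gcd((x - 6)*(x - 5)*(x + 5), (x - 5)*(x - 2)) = x - 5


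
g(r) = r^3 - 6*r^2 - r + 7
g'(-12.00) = 575.00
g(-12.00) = -2573.00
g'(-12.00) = 575.00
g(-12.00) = -2573.00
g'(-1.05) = 14.91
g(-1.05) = 0.28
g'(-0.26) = 2.32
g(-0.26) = 6.84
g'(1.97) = -13.00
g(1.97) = -10.61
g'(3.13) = -9.17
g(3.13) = -24.25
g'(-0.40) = 4.28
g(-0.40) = 6.38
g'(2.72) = -11.44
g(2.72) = -19.99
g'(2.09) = -12.98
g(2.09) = -12.17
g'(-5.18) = 141.66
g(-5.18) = -287.81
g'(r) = 3*r^2 - 12*r - 1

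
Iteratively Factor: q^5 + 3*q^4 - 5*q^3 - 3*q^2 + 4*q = (q)*(q^4 + 3*q^3 - 5*q^2 - 3*q + 4) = q*(q + 1)*(q^3 + 2*q^2 - 7*q + 4) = q*(q - 1)*(q + 1)*(q^2 + 3*q - 4) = q*(q - 1)^2*(q + 1)*(q + 4)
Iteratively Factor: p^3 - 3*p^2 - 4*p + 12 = (p - 2)*(p^2 - p - 6) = (p - 2)*(p + 2)*(p - 3)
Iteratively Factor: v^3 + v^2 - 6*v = (v)*(v^2 + v - 6) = v*(v + 3)*(v - 2)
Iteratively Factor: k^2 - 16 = (k + 4)*(k - 4)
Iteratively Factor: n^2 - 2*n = (n - 2)*(n)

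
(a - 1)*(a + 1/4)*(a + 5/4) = a^3 + a^2/2 - 19*a/16 - 5/16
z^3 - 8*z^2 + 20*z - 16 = (z - 4)*(z - 2)^2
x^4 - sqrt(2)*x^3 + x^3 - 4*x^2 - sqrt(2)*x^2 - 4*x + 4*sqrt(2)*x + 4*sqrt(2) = (x - 2)*(x + 1)*(x + 2)*(x - sqrt(2))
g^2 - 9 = (g - 3)*(g + 3)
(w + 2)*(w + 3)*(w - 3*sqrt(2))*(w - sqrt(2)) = w^4 - 4*sqrt(2)*w^3 + 5*w^3 - 20*sqrt(2)*w^2 + 12*w^2 - 24*sqrt(2)*w + 30*w + 36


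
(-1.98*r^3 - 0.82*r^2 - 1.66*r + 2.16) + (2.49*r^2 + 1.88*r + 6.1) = -1.98*r^3 + 1.67*r^2 + 0.22*r + 8.26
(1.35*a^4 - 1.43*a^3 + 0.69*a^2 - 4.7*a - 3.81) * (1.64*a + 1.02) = 2.214*a^5 - 0.9682*a^4 - 0.327*a^3 - 7.0042*a^2 - 11.0424*a - 3.8862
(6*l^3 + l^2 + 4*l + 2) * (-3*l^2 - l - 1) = -18*l^5 - 9*l^4 - 19*l^3 - 11*l^2 - 6*l - 2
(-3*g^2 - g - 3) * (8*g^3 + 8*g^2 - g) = -24*g^5 - 32*g^4 - 29*g^3 - 23*g^2 + 3*g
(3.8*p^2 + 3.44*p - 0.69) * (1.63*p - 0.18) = 6.194*p^3 + 4.9232*p^2 - 1.7439*p + 0.1242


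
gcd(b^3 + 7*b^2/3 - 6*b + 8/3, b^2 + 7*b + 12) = b + 4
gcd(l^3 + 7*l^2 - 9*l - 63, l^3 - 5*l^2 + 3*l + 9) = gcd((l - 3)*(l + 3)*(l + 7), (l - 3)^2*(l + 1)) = l - 3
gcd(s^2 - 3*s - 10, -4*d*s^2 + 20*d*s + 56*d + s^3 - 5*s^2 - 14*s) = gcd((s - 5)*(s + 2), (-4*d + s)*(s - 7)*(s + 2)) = s + 2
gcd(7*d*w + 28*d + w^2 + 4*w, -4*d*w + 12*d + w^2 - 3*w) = 1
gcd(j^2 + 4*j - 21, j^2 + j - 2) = 1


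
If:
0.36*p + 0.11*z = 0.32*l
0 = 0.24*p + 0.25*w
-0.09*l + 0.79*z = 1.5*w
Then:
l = -0.294117647058824*z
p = -0.566993464052288*z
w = 0.544313725490196*z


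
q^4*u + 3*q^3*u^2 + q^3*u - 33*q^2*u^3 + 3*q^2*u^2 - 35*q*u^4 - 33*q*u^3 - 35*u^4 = (q - 5*u)*(q + u)*(q + 7*u)*(q*u + u)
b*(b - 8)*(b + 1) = b^3 - 7*b^2 - 8*b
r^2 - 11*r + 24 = (r - 8)*(r - 3)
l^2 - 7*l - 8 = (l - 8)*(l + 1)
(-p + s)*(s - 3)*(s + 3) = -p*s^2 + 9*p + s^3 - 9*s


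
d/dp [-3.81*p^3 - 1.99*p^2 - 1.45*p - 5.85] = -11.43*p^2 - 3.98*p - 1.45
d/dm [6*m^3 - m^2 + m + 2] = 18*m^2 - 2*m + 1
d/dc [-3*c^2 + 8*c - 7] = 8 - 6*c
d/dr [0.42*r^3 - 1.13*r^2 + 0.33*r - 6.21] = 1.26*r^2 - 2.26*r + 0.33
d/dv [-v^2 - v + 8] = -2*v - 1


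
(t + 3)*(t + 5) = t^2 + 8*t + 15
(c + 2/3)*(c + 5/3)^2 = c^3 + 4*c^2 + 5*c + 50/27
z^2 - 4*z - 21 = (z - 7)*(z + 3)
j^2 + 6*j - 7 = (j - 1)*(j + 7)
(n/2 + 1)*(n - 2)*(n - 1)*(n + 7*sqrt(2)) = n^4/2 - n^3/2 + 7*sqrt(2)*n^3/2 - 7*sqrt(2)*n^2/2 - 2*n^2 - 14*sqrt(2)*n + 2*n + 14*sqrt(2)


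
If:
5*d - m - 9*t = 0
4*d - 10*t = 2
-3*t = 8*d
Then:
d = 3/46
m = 87/46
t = -4/23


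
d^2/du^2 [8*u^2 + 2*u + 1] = 16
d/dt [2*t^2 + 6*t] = 4*t + 6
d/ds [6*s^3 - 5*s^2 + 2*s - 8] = 18*s^2 - 10*s + 2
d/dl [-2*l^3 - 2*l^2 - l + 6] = -6*l^2 - 4*l - 1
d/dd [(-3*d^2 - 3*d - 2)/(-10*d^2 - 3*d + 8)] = (-21*d^2 - 88*d - 30)/(100*d^4 + 60*d^3 - 151*d^2 - 48*d + 64)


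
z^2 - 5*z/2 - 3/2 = (z - 3)*(z + 1/2)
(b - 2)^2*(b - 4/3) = b^3 - 16*b^2/3 + 28*b/3 - 16/3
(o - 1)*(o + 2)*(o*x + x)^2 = o^4*x^2 + 3*o^3*x^2 + o^2*x^2 - 3*o*x^2 - 2*x^2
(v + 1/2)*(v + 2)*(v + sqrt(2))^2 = v^4 + 5*v^3/2 + 2*sqrt(2)*v^3 + 3*v^2 + 5*sqrt(2)*v^2 + 2*sqrt(2)*v + 5*v + 2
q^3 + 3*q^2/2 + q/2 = q*(q + 1/2)*(q + 1)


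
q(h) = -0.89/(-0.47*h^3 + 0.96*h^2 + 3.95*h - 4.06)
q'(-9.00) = -0.00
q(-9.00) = -0.00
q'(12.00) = -0.00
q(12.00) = 0.00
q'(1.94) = 0.15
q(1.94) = -0.24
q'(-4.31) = -0.02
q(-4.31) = -0.03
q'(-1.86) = -0.16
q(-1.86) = 0.18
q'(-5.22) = -0.01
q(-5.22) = -0.01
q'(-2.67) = -7.14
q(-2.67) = -0.75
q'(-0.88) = 0.02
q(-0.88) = 0.14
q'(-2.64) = -13.46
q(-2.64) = -1.05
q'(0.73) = 5.70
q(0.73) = 1.05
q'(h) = -0.89*(1.41*h^2 - 1.92*h - 3.95)/(-0.47*h^3 + 0.96*h^2 + 3.95*h - 4.06)^2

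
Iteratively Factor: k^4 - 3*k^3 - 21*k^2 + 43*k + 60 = (k - 3)*(k^3 - 21*k - 20) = (k - 3)*(k + 4)*(k^2 - 4*k - 5) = (k - 5)*(k - 3)*(k + 4)*(k + 1)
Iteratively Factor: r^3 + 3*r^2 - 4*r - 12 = (r - 2)*(r^2 + 5*r + 6) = (r - 2)*(r + 2)*(r + 3)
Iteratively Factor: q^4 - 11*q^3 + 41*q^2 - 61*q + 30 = (q - 3)*(q^3 - 8*q^2 + 17*q - 10) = (q - 3)*(q - 1)*(q^2 - 7*q + 10) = (q - 5)*(q - 3)*(q - 1)*(q - 2)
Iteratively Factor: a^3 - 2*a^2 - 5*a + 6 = (a + 2)*(a^2 - 4*a + 3) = (a - 1)*(a + 2)*(a - 3)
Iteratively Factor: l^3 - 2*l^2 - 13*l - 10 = (l - 5)*(l^2 + 3*l + 2) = (l - 5)*(l + 1)*(l + 2)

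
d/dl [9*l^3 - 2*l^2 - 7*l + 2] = 27*l^2 - 4*l - 7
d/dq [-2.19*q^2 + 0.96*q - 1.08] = 0.96 - 4.38*q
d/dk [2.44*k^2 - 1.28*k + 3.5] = 4.88*k - 1.28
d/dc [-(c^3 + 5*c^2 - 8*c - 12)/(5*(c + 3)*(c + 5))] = (-c^4 - 16*c^3 - 93*c^2 - 174*c + 24)/(5*(c^4 + 16*c^3 + 94*c^2 + 240*c + 225))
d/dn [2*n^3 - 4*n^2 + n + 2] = 6*n^2 - 8*n + 1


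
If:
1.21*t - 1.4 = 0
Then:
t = 1.16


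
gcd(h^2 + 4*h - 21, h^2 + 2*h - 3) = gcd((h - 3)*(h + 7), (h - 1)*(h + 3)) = 1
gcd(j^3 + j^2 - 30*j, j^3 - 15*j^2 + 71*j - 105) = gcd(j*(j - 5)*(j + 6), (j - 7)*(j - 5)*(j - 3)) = j - 5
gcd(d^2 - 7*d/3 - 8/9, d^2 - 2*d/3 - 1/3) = d + 1/3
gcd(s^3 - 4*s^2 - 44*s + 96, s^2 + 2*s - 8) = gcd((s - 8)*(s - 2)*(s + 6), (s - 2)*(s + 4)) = s - 2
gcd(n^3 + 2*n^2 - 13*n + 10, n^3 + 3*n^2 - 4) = n - 1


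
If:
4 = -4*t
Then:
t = -1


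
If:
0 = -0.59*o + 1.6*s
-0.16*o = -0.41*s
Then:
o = 0.00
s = 0.00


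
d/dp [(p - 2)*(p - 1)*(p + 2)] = 3*p^2 - 2*p - 4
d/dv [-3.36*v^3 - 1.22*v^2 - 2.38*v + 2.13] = -10.08*v^2 - 2.44*v - 2.38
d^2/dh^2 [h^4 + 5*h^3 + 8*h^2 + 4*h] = 12*h^2 + 30*h + 16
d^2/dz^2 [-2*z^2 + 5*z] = -4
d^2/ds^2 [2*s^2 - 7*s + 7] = 4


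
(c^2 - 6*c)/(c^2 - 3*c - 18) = c/(c + 3)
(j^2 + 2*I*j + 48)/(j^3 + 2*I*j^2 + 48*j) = 1/j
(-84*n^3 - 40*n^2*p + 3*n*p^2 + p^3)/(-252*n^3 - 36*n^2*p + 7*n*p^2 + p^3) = (2*n + p)/(6*n + p)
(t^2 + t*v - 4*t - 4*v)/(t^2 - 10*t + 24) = (t + v)/(t - 6)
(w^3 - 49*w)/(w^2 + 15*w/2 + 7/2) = 2*w*(w - 7)/(2*w + 1)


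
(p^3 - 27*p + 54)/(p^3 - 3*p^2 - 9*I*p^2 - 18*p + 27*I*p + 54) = (p^2 + 3*p - 18)/(p^2 - 9*I*p - 18)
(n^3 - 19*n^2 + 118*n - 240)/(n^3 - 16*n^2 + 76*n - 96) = (n - 5)/(n - 2)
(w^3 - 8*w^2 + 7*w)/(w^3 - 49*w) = (w - 1)/(w + 7)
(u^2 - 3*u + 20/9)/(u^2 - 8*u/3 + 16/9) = (3*u - 5)/(3*u - 4)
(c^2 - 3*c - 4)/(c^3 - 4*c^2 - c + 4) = 1/(c - 1)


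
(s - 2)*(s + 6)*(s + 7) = s^3 + 11*s^2 + 16*s - 84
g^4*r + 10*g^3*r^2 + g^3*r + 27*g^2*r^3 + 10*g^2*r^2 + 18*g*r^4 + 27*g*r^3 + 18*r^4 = (g + r)*(g + 3*r)*(g + 6*r)*(g*r + r)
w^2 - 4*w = w*(w - 4)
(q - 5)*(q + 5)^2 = q^3 + 5*q^2 - 25*q - 125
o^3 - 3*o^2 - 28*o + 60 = (o - 6)*(o - 2)*(o + 5)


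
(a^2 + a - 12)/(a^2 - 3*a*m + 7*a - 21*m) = (a^2 + a - 12)/(a^2 - 3*a*m + 7*a - 21*m)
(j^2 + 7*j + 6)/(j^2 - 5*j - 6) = (j + 6)/(j - 6)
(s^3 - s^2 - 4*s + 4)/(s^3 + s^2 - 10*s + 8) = (s + 2)/(s + 4)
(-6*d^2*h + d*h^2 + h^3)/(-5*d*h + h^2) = (6*d^2 - d*h - h^2)/(5*d - h)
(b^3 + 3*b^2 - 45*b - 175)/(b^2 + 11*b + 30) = (b^2 - 2*b - 35)/(b + 6)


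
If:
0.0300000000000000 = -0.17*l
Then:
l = -0.18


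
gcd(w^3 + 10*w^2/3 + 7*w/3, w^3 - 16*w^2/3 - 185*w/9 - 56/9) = w + 7/3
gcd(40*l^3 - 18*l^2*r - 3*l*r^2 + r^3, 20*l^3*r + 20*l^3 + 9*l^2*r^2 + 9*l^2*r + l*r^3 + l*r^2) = 4*l + r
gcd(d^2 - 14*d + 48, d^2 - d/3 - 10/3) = 1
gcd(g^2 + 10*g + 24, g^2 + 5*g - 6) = g + 6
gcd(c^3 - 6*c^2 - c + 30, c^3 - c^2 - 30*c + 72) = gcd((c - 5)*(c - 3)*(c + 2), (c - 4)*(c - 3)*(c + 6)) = c - 3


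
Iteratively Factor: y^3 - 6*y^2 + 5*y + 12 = (y + 1)*(y^2 - 7*y + 12) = (y - 3)*(y + 1)*(y - 4)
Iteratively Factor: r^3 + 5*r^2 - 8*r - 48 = (r - 3)*(r^2 + 8*r + 16) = (r - 3)*(r + 4)*(r + 4)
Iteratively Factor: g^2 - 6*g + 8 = (g - 4)*(g - 2)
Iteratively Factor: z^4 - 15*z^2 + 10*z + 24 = (z - 2)*(z^3 + 2*z^2 - 11*z - 12) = (z - 3)*(z - 2)*(z^2 + 5*z + 4) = (z - 3)*(z - 2)*(z + 1)*(z + 4)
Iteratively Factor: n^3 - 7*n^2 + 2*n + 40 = (n - 4)*(n^2 - 3*n - 10) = (n - 4)*(n + 2)*(n - 5)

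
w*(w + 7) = w^2 + 7*w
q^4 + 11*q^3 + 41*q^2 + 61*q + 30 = (q + 1)*(q + 2)*(q + 3)*(q + 5)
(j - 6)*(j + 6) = j^2 - 36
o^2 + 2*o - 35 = (o - 5)*(o + 7)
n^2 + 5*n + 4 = (n + 1)*(n + 4)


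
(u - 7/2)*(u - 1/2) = u^2 - 4*u + 7/4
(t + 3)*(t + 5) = t^2 + 8*t + 15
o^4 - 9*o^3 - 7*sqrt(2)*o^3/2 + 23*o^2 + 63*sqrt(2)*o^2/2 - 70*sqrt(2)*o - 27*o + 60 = (o - 5)*(o - 4)*(o - 3*sqrt(2))*(o - sqrt(2)/2)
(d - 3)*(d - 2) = d^2 - 5*d + 6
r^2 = r^2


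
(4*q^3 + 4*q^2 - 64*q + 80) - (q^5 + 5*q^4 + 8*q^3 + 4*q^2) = -q^5 - 5*q^4 - 4*q^3 - 64*q + 80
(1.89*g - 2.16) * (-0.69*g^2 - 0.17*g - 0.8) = -1.3041*g^3 + 1.1691*g^2 - 1.1448*g + 1.728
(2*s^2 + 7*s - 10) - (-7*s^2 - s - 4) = 9*s^2 + 8*s - 6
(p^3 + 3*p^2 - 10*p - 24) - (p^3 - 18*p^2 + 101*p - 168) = 21*p^2 - 111*p + 144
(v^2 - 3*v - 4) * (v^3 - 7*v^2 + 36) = v^5 - 10*v^4 + 17*v^3 + 64*v^2 - 108*v - 144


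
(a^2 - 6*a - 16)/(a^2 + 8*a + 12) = (a - 8)/(a + 6)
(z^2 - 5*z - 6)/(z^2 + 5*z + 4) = (z - 6)/(z + 4)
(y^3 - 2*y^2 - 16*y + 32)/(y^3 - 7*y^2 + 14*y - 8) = (y + 4)/(y - 1)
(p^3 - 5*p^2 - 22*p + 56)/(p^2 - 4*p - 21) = (p^2 + 2*p - 8)/(p + 3)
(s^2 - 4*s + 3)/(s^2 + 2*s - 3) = (s - 3)/(s + 3)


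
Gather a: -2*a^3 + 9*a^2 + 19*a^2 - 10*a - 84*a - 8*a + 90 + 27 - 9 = -2*a^3 + 28*a^2 - 102*a + 108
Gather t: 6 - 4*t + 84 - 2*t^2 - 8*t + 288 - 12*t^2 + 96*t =-14*t^2 + 84*t + 378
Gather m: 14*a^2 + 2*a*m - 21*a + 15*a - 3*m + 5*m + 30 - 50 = 14*a^2 - 6*a + m*(2*a + 2) - 20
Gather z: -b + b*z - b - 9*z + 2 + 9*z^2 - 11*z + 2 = -2*b + 9*z^2 + z*(b - 20) + 4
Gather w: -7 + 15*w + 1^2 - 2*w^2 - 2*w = -2*w^2 + 13*w - 6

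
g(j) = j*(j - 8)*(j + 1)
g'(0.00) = -8.00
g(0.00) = 0.00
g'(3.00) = -23.00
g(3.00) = -60.00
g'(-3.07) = 63.25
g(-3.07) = -70.35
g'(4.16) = -14.32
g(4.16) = -82.43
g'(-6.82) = 227.02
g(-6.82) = -588.24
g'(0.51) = -14.36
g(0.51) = -5.77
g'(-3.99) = 95.62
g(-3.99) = -143.04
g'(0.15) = -10.03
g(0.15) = -1.35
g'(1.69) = -23.09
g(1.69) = -28.69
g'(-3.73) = 85.96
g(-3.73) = -119.45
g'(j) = j*(j - 8) + j*(j + 1) + (j - 8)*(j + 1)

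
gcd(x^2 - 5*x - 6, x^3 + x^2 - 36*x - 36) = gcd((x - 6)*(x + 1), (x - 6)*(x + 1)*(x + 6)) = x^2 - 5*x - 6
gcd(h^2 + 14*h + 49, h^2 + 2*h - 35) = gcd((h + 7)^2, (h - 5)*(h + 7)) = h + 7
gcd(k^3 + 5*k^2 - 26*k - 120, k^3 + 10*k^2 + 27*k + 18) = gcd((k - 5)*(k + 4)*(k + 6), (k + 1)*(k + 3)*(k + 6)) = k + 6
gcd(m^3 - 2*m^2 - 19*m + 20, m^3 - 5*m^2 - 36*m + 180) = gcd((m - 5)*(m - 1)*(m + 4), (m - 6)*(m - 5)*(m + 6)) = m - 5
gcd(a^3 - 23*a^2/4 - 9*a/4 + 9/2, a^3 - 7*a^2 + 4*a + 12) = a^2 - 5*a - 6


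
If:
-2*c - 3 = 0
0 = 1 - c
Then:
No Solution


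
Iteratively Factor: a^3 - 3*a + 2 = (a + 2)*(a^2 - 2*a + 1) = (a - 1)*(a + 2)*(a - 1)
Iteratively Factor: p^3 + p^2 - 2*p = (p + 2)*(p^2 - p) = (p - 1)*(p + 2)*(p)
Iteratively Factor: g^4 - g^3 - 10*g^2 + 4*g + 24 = (g + 2)*(g^3 - 3*g^2 - 4*g + 12) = (g + 2)^2*(g^2 - 5*g + 6) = (g - 3)*(g + 2)^2*(g - 2)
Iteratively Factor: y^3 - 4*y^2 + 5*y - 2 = (y - 1)*(y^2 - 3*y + 2) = (y - 2)*(y - 1)*(y - 1)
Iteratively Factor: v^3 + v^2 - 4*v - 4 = (v - 2)*(v^2 + 3*v + 2) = (v - 2)*(v + 1)*(v + 2)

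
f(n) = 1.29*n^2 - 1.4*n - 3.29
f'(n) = 2.58*n - 1.4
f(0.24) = -3.55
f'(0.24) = -0.78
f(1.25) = -3.02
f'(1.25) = 1.82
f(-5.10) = 37.40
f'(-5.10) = -14.56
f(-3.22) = 14.59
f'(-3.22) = -9.71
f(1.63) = -2.14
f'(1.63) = 2.81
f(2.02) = -0.85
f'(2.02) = 3.81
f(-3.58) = 18.26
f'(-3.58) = -10.64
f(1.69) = -1.97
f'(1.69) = 2.96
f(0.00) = -3.29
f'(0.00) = -1.40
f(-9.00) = 113.80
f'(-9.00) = -24.62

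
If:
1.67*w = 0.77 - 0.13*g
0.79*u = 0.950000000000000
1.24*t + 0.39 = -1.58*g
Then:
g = 5.92307692307692 - 12.8461538461538*w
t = 16.3684863523573*w - 7.86166253101737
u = 1.20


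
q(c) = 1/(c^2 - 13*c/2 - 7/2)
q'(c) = (13/2 - 2*c)/(c^2 - 13*c/2 - 7/2)^2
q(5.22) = -0.10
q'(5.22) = -0.04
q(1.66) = -0.09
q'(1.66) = 0.02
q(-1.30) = 0.15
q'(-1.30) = 0.21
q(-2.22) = 0.06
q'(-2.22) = 0.04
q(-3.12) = 0.04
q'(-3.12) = 0.02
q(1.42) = -0.09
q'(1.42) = 0.03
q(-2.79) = 0.04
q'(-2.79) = 0.02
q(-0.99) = 0.26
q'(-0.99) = 0.55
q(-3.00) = 0.04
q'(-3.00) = 0.02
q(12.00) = 0.02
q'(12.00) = 0.00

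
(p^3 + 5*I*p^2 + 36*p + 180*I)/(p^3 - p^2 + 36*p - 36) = (p + 5*I)/(p - 1)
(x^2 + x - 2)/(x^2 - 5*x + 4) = (x + 2)/(x - 4)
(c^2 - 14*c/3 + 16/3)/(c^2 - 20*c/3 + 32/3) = (c - 2)/(c - 4)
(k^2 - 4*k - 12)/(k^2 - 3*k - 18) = (k + 2)/(k + 3)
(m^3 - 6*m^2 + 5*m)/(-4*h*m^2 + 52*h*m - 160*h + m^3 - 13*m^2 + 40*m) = m*(1 - m)/(4*h*m - 32*h - m^2 + 8*m)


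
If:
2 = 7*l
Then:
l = 2/7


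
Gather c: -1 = -1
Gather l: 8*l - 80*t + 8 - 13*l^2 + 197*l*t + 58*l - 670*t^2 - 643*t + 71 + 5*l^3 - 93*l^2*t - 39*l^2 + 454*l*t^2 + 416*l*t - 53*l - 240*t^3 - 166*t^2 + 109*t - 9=5*l^3 + l^2*(-93*t - 52) + l*(454*t^2 + 613*t + 13) - 240*t^3 - 836*t^2 - 614*t + 70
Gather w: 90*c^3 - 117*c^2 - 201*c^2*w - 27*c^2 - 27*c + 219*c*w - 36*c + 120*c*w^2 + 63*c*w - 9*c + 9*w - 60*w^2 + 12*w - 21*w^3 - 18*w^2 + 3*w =90*c^3 - 144*c^2 - 72*c - 21*w^3 + w^2*(120*c - 78) + w*(-201*c^2 + 282*c + 24)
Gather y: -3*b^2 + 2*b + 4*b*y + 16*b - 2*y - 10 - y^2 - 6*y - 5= -3*b^2 + 18*b - y^2 + y*(4*b - 8) - 15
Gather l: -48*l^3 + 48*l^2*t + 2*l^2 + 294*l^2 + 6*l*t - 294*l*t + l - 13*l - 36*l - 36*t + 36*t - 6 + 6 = -48*l^3 + l^2*(48*t + 296) + l*(-288*t - 48)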